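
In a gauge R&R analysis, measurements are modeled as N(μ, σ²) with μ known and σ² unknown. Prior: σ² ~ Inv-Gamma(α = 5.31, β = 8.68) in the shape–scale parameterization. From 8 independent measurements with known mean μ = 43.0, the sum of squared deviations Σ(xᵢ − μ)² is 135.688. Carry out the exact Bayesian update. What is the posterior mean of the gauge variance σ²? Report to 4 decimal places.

9.2087

With known mean μ and an Inverse-Gamma(α, β) prior on σ², the Normal likelihood is conjugate: posterior is Inv-Gamma(α + n/2, β + Σ(xᵢ−μ)²/2).
Posterior: Inv-Gamma(5.31 + 8/2, 8.68 + 135.688/2) = Inv-Gamma(9.31, 76.5240).
E[σ²|data] = β/(α−1) = 76.5240/8.31 = 9.2087.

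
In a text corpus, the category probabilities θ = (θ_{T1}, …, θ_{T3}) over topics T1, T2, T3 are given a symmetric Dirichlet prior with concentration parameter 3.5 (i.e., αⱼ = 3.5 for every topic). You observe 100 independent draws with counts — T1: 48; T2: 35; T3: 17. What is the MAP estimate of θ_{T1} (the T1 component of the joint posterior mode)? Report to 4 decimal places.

0.4698

The Dirichlet prior is conjugate to the Multinomial likelihood: each posterior αⱼ = prior αⱼ + observed count nⱼ.
Posterior concentration: (51.5, 38.5, 20.5), total = 110.5.
Joint mode component: (α_{T1}−1)/(Σα−K) = 50.5/107.5 = 0.4698.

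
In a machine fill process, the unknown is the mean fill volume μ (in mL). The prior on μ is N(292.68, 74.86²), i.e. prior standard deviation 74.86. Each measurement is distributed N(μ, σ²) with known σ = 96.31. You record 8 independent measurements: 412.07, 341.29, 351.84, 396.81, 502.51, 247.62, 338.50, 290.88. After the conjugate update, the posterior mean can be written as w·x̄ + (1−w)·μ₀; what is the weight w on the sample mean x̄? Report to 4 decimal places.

0.8286

For Normal data with known variance σ², a Normal(μ₀, σ₀²) prior on μ is conjugate. Posterior precision = 1/σ₀² + n/σ²; posterior mean is the precision-weighted average of μ₀ and x̄.
σ₀² = 74.86² = 5604.0196, σ² = 96.31² = 9275.6161. Prior precision 1/σ₀² = 1/5604.0196; data precision n/σ² = 8/9275.6161.
w = (n/σ²)/(1/σ₀² + n/σ²) = n·σ₀²/(σ² + n·σ₀²) = 8·5604.0196/(9275.6161 + 8·5604.0196) = 44832.1568/54107.7729 = 0.8286.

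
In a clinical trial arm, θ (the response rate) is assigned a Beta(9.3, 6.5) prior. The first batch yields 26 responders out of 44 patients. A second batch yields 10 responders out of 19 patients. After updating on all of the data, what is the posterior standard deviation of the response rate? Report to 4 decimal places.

0.0553

The Beta prior is conjugate to a Binomial/Bernoulli likelihood; the update adds successes to α and failures to β.
After batch 1: Beta(9.3+26, 6.5+18) = Beta(35.3, 24.5).
After batch 2: Beta(35.3+10, 24.5+9) = Beta(45.3, 33.5).
Var = αβ/((α+β)²(α+β+1)) = 45.3·33.5/(78.8²·79.8) = 0.00306258; SD = √0.00306258 = 0.0553.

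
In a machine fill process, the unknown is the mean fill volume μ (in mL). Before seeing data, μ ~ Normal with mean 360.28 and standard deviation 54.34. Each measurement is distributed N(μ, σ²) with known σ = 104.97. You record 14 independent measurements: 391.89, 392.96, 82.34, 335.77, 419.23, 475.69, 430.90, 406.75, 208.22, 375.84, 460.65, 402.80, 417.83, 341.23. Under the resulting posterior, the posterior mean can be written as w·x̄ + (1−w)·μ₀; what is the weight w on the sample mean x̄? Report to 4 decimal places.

For Normal data with known variance σ², a Normal(μ₀, σ₀²) prior on μ is conjugate. Posterior precision = 1/σ₀² + n/σ²; posterior mean is the precision-weighted average of μ₀ and x̄.
σ₀² = 54.34² = 2952.8356, σ² = 104.97² = 11018.7009. Prior precision 1/σ₀² = 1/2952.8356; data precision n/σ² = 14/11018.7009.
w = (n/σ²)/(1/σ₀² + n/σ²) = n·σ₀²/(σ² + n·σ₀²) = 14·2952.8356/(11018.7009 + 14·2952.8356) = 41339.6984/52358.3993 = 0.7896.

0.7896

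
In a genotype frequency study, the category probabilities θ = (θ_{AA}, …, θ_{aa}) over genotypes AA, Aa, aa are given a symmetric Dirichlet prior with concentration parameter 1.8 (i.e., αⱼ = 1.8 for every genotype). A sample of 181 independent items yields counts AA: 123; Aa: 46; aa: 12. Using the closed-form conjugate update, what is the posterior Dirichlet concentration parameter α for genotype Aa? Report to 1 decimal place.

The Dirichlet prior is conjugate to the Multinomial likelihood: each posterior αⱼ = prior αⱼ + observed count nⱼ.
Posterior concentration: (124.8, 47.8, 13.8), total = 186.4.
α_{Aa} = 1.8 + 46 = 47.8.

47.8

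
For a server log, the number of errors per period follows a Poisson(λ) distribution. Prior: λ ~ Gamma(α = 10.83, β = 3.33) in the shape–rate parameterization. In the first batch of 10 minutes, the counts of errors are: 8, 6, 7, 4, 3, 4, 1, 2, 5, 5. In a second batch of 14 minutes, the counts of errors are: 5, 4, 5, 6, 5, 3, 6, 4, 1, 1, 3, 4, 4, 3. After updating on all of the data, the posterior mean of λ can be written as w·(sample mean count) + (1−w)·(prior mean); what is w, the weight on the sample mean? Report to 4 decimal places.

With a Gamma(shape α, rate β) prior, the Poisson likelihood is conjugate: the posterior is Gamma(α + ΣXᵢ, β + n).
Total number of minutes: n = 10 + 14 = 24.
Posterior mean = (α₀+S)/(β₀+n) = [n/(β₀+n)]·(S/n) + [β₀/(β₀+n)]·(α₀/β₀), so only n and β₀ enter the weight.
Weight on data w = n/(β₀+n) = 24/(3.33+24) = 24/27.33 = 0.8782.

0.8782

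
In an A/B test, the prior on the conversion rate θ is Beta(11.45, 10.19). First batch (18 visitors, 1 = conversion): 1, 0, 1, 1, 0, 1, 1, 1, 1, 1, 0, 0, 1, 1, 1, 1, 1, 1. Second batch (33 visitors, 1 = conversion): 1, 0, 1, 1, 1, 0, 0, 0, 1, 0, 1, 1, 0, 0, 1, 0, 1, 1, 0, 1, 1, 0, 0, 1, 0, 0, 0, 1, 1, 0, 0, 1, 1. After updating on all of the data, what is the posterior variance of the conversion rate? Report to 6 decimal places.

0.003298

The Beta prior is conjugate to a Binomial/Bernoulli likelihood; the update adds successes to α and failures to β.
After batch 1: Beta(11.45+14, 10.19+4) = Beta(25.45, 14.19).
After batch 2: Beta(25.45+17, 14.19+16) = Beta(42.45, 30.19).
Var = αβ/((α+β)²(α+β+1)) = 42.45·30.19/(72.64²·73.64) = 0.003298.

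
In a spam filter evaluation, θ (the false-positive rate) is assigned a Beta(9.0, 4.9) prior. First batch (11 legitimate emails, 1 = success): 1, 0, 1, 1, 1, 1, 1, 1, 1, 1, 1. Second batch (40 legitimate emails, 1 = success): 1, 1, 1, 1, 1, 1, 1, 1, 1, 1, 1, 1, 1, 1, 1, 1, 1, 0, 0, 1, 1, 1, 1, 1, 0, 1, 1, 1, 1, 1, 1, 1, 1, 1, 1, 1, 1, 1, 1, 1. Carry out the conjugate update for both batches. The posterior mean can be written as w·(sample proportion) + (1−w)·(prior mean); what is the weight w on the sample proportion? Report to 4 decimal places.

0.7858

The Beta prior is conjugate to a Binomial/Bernoulli likelihood; the update adds successes to α and failures to β.
Total number of legitimate emails: n = 11 + 40 = 51.
Posterior mean = (α₀+k)/(α₀+β₀+n) = [n/(α₀+β₀+n)]·(k/n) + [(α₀+β₀)/(α₀+β₀+n)]·α₀/(α₀+β₀), so only n and the prior enter the weight.
The weight on the data is w = n/(α₀+β₀+n) = 51/(9.0+4.9+51) = 51/64.9 = 0.7858.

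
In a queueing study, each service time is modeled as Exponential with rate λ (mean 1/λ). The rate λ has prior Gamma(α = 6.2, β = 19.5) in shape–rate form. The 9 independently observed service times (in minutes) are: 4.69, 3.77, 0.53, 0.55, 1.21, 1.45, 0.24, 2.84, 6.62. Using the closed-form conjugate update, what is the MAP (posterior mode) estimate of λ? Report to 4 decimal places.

With a Gamma(shape α, rate β) prior on the exponential rate λ, the posterior after n observations with total T = Σxᵢ is Gamma(α+n, β+T).
Sum of observations T = 21.90 minutes; n = 9.
Posterior: Gamma(6.2+9, 19.5+21.90) = Gamma(15.2, 41.40).
Mode = (α−1)/β = 0.3430.

0.3430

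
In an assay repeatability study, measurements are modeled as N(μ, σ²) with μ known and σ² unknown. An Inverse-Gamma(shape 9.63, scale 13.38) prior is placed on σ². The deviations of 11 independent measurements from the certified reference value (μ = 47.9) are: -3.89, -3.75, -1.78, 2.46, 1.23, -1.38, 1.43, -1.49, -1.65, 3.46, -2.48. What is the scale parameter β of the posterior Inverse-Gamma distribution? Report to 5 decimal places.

With known mean μ and an Inverse-Gamma(α, β) prior on σ², the Normal likelihood is conjugate: posterior is Inv-Gamma(α + n/2, β + Σ(xᵢ−μ)²/2).
Σ(xᵢ−μ)² = (-3.89)² + (-3.75)² + (-1.78)² + (2.46)² + (1.23)² + (-1.38)² + (1.43)² + (-1.49)² + (-1.65)² + (3.46)² + (-2.48)² = 66.9414.
Posterior: Inv-Gamma(9.63 + 11/2, 13.38 + 66.9414/2) = Inv-Gamma(15.13, 46.85070).
Posterior β = 46.85070.

46.85070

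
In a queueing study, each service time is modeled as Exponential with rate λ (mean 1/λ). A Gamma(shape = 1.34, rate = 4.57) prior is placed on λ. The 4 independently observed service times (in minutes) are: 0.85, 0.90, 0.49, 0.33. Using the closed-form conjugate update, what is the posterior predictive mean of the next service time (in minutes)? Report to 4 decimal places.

1.6452

With a Gamma(shape α, rate β) prior on the exponential rate λ, the posterior after n observations with total T = Σxᵢ is Gamma(α+n, β+T).
Sum of observations T = 2.57 minutes; n = 4.
Posterior: Gamma(1.34+4, 4.57+2.57) = Gamma(5.34, 7.14).
The predictive distribution for the next observation is Lomax; its mean is β/(α−1) = 7.14/4.34 = 1.6452.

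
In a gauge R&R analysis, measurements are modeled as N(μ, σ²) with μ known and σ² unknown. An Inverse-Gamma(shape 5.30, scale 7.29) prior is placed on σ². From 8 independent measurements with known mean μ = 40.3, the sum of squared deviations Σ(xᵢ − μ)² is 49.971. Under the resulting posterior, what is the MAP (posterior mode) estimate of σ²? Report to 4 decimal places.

With known mean μ and an Inverse-Gamma(α, β) prior on σ², the Normal likelihood is conjugate: posterior is Inv-Gamma(α + n/2, β + Σ(xᵢ−μ)²/2).
Posterior: Inv-Gamma(5.30 + 8/2, 7.29 + 49.971/2) = Inv-Gamma(9.30, 32.2755).
Mode = β/(α+1) = 32.2755/10.30 = 3.1335.

3.1335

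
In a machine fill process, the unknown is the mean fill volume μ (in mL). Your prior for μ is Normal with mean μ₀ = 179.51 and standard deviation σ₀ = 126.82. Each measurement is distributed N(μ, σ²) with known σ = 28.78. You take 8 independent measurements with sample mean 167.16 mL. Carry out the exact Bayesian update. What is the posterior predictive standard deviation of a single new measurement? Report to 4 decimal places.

30.5150

For Normal data with known variance σ², a Normal(μ₀, σ₀²) prior on μ is conjugate. Posterior precision = 1/σ₀² + n/σ²; posterior mean is the precision-weighted average of μ₀ and x̄.
σ₀² = 126.82² = 16083.3124, σ² = 28.78² = 828.2884; σ² + n·σ₀² = 828.2884 + 8·16083.3124 = 129494.7876.
Posterior precision = 1/σ₀² + n/σ² = 1/16083.3124 + 8/828.2884 = (σ² + n·σ₀²)/(σ₀²σ²) = 129494.7876/(16083.3124·828.2884); posterior variance σₙ² = σ₀²σ²/(σ² + n·σ₀²) = 16083.3124·828.2884/129494.7876 = 102.873802.
Predictive variance for one new observation = σₙ² + σ² = 16083.3124·828.2884/129494.7876 + 828.2884 = σ²·(σ₀² + 129494.7876)/129494.7876 = 828.2884·145578.1/129494.7876 = 931.162202; SD = √(828.2884·145578.1/129494.7876) = 30.5150.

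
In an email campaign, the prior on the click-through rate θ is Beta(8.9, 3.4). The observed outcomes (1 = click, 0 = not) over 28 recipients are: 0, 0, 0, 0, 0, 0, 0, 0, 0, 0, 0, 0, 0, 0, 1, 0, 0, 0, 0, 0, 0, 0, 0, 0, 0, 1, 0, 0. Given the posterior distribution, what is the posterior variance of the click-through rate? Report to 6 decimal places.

The Beta prior is conjugate to a Binomial/Bernoulli likelihood; the update adds successes to α and failures to β.
Posterior: Beta(α+k, β+n−k) = Beta(8.9+2, 3.4+26) = Beta(10.9, 29.4).
Var = αβ/((α+β)²(α+β+1)) = 10.9·29.4/(40.3²·41.3) = 0.004778.

0.004778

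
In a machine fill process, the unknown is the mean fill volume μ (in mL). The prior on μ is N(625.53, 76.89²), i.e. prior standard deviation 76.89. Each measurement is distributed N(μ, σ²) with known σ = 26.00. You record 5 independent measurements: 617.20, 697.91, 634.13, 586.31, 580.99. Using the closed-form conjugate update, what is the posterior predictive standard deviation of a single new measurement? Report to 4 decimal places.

For Normal data with known variance σ², a Normal(μ₀, σ₀²) prior on μ is conjugate. Posterior precision = 1/σ₀² + n/σ²; posterior mean is the precision-weighted average of μ₀ and x̄.
σ₀² = 76.89² = 5912.0721, σ² = 26.00² = 676; σ² + n·σ₀² = 676 + 5·5912.0721 = 30236.3605.
Posterior precision = 1/σ₀² + n/σ² = 1/5912.0721 + 5/676 = (σ² + n·σ₀²)/(σ₀²σ²) = 30236.3605/(5912.0721·676); posterior variance σₙ² = σ₀²σ²/(σ² + n·σ₀²) = 5912.0721·676/30236.3605 = 132.177308.
Predictive variance for one new observation = σₙ² + σ² = 5912.0721·676/30236.3605 + 676 = σ²·(σ₀² + 30236.3605)/30236.3605 = 676·36148.4326/30236.3605 = 808.177308; SD = √(676·36148.4326/30236.3605) = 28.4285.

28.4285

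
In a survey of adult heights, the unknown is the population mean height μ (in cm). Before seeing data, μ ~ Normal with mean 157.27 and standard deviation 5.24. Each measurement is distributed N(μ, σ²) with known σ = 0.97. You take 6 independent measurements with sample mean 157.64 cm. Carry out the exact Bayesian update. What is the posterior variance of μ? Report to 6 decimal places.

For Normal data with known variance σ², a Normal(μ₀, σ₀²) prior on μ is conjugate. Posterior precision = 1/σ₀² + n/σ²; posterior mean is the precision-weighted average of μ₀ and x̄.
σ₀² = 5.24² = 27.4576, σ² = 0.97² = 0.9409; σ² + n·σ₀² = 0.9409 + 6·27.4576 = 165.6865.
Posterior precision = 1/σ₀² + n/σ² = 1/27.4576 + 6/0.9409 = (σ² + n·σ₀²)/(σ₀²σ²) = 165.6865/(27.4576·0.9409); posterior variance σₙ² = σ₀²σ²/(σ² + n·σ₀²) = 27.4576·0.9409/165.6865 = 0.155926.

0.155926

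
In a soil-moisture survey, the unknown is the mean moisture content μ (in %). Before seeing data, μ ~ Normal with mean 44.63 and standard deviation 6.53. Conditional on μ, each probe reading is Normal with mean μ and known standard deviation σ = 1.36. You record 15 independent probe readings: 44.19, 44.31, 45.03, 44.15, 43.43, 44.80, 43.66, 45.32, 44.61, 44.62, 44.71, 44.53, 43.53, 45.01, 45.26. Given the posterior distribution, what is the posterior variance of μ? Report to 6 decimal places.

0.122951

For Normal data with known variance σ², a Normal(μ₀, σ₀²) prior on μ is conjugate. Posterior precision = 1/σ₀² + n/σ²; posterior mean is the precision-weighted average of μ₀ and x̄.
σ₀² = 6.53² = 42.6409, σ² = 1.36² = 1.8496; σ² + n·σ₀² = 1.8496 + 15·42.6409 = 641.4631.
Posterior precision = 1/σ₀² + n/σ² = 1/42.6409 + 15/1.8496 = (σ² + n·σ₀²)/(σ₀²σ²) = 641.4631/(42.6409·1.8496); posterior variance σₙ² = σ₀²σ²/(σ² + n·σ₀²) = 42.6409·1.8496/641.4631 = 0.122951.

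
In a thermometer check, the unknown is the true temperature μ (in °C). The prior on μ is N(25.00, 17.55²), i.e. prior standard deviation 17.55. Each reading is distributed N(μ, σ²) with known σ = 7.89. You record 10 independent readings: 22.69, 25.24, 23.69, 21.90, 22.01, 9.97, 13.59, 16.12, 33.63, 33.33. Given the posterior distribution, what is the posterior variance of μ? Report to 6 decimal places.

For Normal data with known variance σ², a Normal(μ₀, σ₀²) prior on μ is conjugate. Posterior precision = 1/σ₀² + n/σ²; posterior mean is the precision-weighted average of μ₀ and x̄.
σ₀² = 17.55² = 308.0025, σ² = 7.89² = 62.2521; σ² + n·σ₀² = 62.2521 + 10·308.0025 = 3142.2771.
Posterior precision = 1/σ₀² + n/σ² = 1/308.0025 + 10/62.2521 = (σ² + n·σ₀²)/(σ₀²σ²) = 3142.2771/(308.0025·62.2521); posterior variance σₙ² = σ₀²σ²/(σ² + n·σ₀²) = 308.0025·62.2521/3142.2771 = 6.101881.

6.101881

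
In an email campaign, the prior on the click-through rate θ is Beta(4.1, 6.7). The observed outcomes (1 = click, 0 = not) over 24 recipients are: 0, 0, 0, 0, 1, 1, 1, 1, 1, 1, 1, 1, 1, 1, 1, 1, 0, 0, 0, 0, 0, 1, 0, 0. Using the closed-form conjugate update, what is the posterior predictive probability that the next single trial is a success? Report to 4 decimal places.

The Beta prior is conjugate to a Binomial/Bernoulli likelihood; the update adds successes to α and failures to β.
Posterior: Beta(α+k, β+n−k) = Beta(4.1+13, 6.7+11) = Beta(17.1, 17.7).
For a single future Bernoulli trial, P(success | data) = α/(α+β) = 0.4914.

0.4914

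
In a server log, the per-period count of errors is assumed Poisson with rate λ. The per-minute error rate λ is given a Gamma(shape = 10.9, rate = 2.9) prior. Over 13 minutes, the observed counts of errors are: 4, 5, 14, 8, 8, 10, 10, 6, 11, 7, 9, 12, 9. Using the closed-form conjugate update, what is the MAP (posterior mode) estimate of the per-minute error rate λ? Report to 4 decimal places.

With a Gamma(shape α, rate β) prior, the Poisson likelihood is conjugate: the posterior is Gamma(α + ΣXᵢ, β + n).
Sum of counts S = 113 over n = 13 minutes.
Posterior: Gamma(α+S, β+n) = Gamma(10.9+113, 2.9+13) = Gamma(123.9, 15.9).
Mode of Gamma(α,β) for α≥1 is (α−1)/β = 122.9/15.9 = 7.7296.

7.7296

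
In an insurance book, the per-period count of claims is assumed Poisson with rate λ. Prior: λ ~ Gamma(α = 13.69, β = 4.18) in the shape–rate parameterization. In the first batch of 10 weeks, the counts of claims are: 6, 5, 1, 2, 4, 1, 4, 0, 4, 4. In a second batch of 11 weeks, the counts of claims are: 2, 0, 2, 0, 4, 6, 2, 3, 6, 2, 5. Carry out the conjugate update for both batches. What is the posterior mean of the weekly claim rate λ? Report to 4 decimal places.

3.0457

With a Gamma(shape α, rate β) prior, the Poisson likelihood is conjugate: the posterior is Gamma(α + ΣXᵢ, β + n).
Batch 1: sum of counts S = 31 over n = 10 weeks.
After batch 1: Gamma(α+S, β+n) = Gamma(13.69+31, 4.18+10) = Gamma(44.69, 14.18).
Batch 2: sum of counts S = 32 over n = 11 weeks.
After batch 2: Gamma(α+S, β+n) = Gamma(44.69+32, 14.18+11) = Gamma(76.69, 25.18).
Posterior mean = α/β = 76.69/25.18 = 3.0457.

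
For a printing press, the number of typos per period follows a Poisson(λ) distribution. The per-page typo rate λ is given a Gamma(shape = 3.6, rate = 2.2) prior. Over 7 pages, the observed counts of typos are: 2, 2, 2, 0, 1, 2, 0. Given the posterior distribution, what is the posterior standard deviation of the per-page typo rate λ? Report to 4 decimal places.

0.3858

With a Gamma(shape α, rate β) prior, the Poisson likelihood is conjugate: the posterior is Gamma(α + ΣXᵢ, β + n).
Sum of counts S = 9 over n = 7 pages.
Posterior: Gamma(α+S, β+n) = Gamma(3.6+9, 2.2+7) = Gamma(12.6, 9.2).
SD = √α/β = √12.6/9.2 = 0.3858.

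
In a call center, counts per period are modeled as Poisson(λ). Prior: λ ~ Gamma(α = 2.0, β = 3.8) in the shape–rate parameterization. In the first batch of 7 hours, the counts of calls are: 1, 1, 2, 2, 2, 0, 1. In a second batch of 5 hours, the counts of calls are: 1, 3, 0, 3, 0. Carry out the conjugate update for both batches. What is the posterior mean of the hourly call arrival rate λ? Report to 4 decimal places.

1.1392

With a Gamma(shape α, rate β) prior, the Poisson likelihood is conjugate: the posterior is Gamma(α + ΣXᵢ, β + n).
Batch 1: sum of counts S = 9 over n = 7 hours.
After batch 1: Gamma(α+S, β+n) = Gamma(2.0+9, 3.8+7) = Gamma(11.0, 10.8).
Batch 2: sum of counts S = 7 over n = 5 hours.
After batch 2: Gamma(α+S, β+n) = Gamma(11.0+7, 10.8+5) = Gamma(18.0, 15.8).
Posterior mean = α/β = 18.0/15.8 = 1.1392.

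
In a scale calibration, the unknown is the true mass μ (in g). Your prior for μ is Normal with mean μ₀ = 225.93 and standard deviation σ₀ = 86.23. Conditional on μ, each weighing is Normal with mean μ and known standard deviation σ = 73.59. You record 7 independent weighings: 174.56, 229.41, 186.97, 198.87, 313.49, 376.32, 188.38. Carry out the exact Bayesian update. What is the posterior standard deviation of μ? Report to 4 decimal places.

For Normal data with known variance σ², a Normal(μ₀, σ₀²) prior on μ is conjugate. Posterior precision = 1/σ₀² + n/σ²; posterior mean is the precision-weighted average of μ₀ and x̄.
σ₀² = 86.23² = 7435.6129, σ² = 73.59² = 5415.4881; σ² + n·σ₀² = 5415.4881 + 7·7435.6129 = 57464.7784.
Posterior precision = 1/σ₀² + n/σ² = 1/7435.6129 + 7/5415.4881 = (σ² + n·σ₀²)/(σ₀²σ²) = 57464.7784/(7435.6129·5415.4881); posterior variance σₙ² = σ₀²σ²/(σ² + n·σ₀²) = 7435.6129·5415.4881/57464.7784 = 700.733115.
Posterior SD = √σₙ² = √(7435.6129·5415.4881/57464.7784) = 26.4714.

26.4714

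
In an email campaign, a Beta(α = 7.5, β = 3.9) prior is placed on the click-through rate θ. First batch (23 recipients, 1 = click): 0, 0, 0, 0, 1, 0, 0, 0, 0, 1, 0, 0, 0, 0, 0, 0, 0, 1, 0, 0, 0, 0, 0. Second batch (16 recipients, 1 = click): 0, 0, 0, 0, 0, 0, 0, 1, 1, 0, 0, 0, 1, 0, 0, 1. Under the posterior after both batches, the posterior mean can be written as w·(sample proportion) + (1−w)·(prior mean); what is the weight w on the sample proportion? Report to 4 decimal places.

The Beta prior is conjugate to a Binomial/Bernoulli likelihood; the update adds successes to α and failures to β.
Total number of recipients: n = 23 + 16 = 39.
Posterior mean = (α₀+k)/(α₀+β₀+n) = [n/(α₀+β₀+n)]·(k/n) + [(α₀+β₀)/(α₀+β₀+n)]·α₀/(α₀+β₀), so only n and the prior enter the weight.
The weight on the data is w = n/(α₀+β₀+n) = 39/(7.5+3.9+39) = 39/50.4 = 0.7738.

0.7738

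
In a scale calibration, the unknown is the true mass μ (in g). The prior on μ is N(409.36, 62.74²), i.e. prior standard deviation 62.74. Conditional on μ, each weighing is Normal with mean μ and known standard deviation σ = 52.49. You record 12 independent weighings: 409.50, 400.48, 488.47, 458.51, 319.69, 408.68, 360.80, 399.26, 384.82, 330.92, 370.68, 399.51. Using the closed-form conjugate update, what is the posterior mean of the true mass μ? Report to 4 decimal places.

395.1080

For Normal data with known variance σ², a Normal(μ₀, σ₀²) prior on μ is conjugate. Posterior precision = 1/σ₀² + n/σ²; posterior mean is the precision-weighted average of μ₀ and x̄.
Σxᵢ = 409.50 + 400.48 + 488.47 + 458.51 + 319.69 + 408.68 + 360.80 + 399.26 + 384.82 + 330.92 + 370.68 + 399.51 = 4731.32, so n·x̄ = 4731.32.
σ₀² = 62.74² = 3936.3076, σ² = 52.49² = 2755.2001; σ² + n·σ₀² = 2755.2001 + 12·3936.3076 = 49990.8913.
Posterior mean = (μ₀/σ₀² + n·x̄/σ²)/(1/σ₀² + n/σ²) = (σ²·μ₀ + σ₀²·n·x̄)/(σ² + n·σ₀²) = (2755.2001·409.36 + 3936.3076·4731.32)/49990.8913 = 19751799.586968/49990.8913 = 395.1080.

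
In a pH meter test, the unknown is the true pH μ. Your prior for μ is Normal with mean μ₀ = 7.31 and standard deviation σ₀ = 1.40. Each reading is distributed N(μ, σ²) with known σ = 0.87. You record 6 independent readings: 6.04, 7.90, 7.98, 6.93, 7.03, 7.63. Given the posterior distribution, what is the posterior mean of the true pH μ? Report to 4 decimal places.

7.2552

For Normal data with known variance σ², a Normal(μ₀, σ₀²) prior on μ is conjugate. Posterior precision = 1/σ₀² + n/σ²; posterior mean is the precision-weighted average of μ₀ and x̄.
Σxᵢ = 6.04 + 7.90 + 7.98 + 6.93 + 7.03 + 7.63 = 43.51, so n·x̄ = 43.51.
σ₀² = 1.40² = 1.96, σ² = 0.87² = 0.7569; σ² + n·σ₀² = 0.7569 + 6·1.96 = 12.5169.
Posterior mean = (μ₀/σ₀² + n·x̄/σ²)/(1/σ₀² + n/σ²) = (σ²·μ₀ + σ₀²·n·x̄)/(σ² + n·σ₀²) = (0.7569·7.31 + 1.96·43.51)/12.5169 = 90.812539/12.5169 = 7.2552.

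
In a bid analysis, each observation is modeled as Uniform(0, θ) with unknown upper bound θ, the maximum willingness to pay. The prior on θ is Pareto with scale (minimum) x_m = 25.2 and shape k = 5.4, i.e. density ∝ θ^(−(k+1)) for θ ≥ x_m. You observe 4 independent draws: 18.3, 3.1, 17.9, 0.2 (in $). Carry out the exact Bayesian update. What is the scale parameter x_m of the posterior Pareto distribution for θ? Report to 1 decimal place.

A Pareto(scale x_m, shape k) prior on the upper bound θ of Uniform(0, θ) is conjugate: posterior is Pareto(max(x_m, max xᵢ), k + n).
Sample maximum = 18.3; prior scale x_m = 25.2 → posterior scale = max = 25.2.
Posterior shape = 5.4 + 4 = 9.4.
Posterior scale x_m = 25.2.

25.2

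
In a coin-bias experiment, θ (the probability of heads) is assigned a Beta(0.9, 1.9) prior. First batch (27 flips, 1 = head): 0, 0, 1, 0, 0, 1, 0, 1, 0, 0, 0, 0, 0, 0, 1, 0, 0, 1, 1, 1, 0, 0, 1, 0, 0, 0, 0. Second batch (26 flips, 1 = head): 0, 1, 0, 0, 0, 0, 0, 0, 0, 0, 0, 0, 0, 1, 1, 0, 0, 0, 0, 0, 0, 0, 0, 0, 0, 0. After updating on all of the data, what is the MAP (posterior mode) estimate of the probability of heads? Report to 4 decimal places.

0.2026

The Beta prior is conjugate to a Binomial/Bernoulli likelihood; the update adds successes to α and failures to β.
After batch 1: Beta(0.9+8, 1.9+19) = Beta(8.9, 20.9).
After batch 2: Beta(8.9+3, 20.9+23) = Beta(11.9, 43.9).
Mode of Beta(a,b) for a,b>1 is (a−1)/(a+b−2) = 10.9/53.8 = 0.2026.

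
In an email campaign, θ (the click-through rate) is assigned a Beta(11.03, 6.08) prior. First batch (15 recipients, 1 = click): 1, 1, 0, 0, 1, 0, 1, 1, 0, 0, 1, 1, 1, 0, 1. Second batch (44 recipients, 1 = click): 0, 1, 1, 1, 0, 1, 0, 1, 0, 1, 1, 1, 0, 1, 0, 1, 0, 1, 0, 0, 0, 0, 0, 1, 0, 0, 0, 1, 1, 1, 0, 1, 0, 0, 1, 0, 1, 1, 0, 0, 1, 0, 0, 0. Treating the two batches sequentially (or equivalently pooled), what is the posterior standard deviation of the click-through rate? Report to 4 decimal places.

0.0569

The Beta prior is conjugate to a Binomial/Bernoulli likelihood; the update adds successes to α and failures to β.
After batch 1: Beta(11.03+9, 6.08+6) = Beta(20.03, 12.08).
After batch 2: Beta(20.03+20, 12.08+24) = Beta(40.03, 36.08).
Var = αβ/((α+β)²(α+β+1)) = 40.03·36.08/(76.11²·77.11) = 0.00323339; SD = √0.00323339 = 0.0569.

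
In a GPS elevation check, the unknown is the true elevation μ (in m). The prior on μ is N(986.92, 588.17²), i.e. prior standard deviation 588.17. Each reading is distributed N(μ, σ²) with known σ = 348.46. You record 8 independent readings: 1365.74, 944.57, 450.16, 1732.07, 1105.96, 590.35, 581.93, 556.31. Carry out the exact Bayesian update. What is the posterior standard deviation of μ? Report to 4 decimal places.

120.5824

For Normal data with known variance σ², a Normal(μ₀, σ₀²) prior on μ is conjugate. Posterior precision = 1/σ₀² + n/σ²; posterior mean is the precision-weighted average of μ₀ and x̄.
σ₀² = 588.17² = 345943.9489, σ² = 348.46² = 121424.3716; σ² + n·σ₀² = 121424.3716 + 8·345943.9489 = 2888975.9628.
Posterior precision = 1/σ₀² + n/σ² = 1/345943.9489 + 8/121424.3716 = (σ² + n·σ₀²)/(σ₀²σ²) = 2888975.9628/(345943.9489·121424.3716); posterior variance σₙ² = σ₀²σ²/(σ² + n·σ₀²) = 345943.9489·121424.3716/2888975.9628 = 14540.109418.
Posterior SD = √σₙ² = √(345943.9489·121424.3716/2888975.9628) = 120.5824.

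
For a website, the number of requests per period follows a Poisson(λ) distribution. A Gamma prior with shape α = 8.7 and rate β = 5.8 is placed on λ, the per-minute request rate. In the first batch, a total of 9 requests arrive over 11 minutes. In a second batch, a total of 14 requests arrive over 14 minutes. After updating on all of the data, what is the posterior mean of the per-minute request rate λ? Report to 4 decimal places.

With a Gamma(shape α, rate β) prior, the Poisson likelihood is conjugate: the posterior is Gamma(α + ΣXᵢ, β + n).
After batch 1: Gamma(α+S, β+n) = Gamma(8.7+9, 5.8+11) = Gamma(17.7, 16.8).
After batch 2: Gamma(α+S, β+n) = Gamma(17.7+14, 16.8+14) = Gamma(31.7, 30.8).
Posterior mean = α/β = 31.7/30.8 = 1.0292.

1.0292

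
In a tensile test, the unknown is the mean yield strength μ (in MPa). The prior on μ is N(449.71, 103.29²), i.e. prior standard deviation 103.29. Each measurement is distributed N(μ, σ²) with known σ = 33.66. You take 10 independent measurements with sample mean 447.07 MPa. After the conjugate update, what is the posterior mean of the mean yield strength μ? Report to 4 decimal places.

447.0977

For Normal data with known variance σ², a Normal(μ₀, σ₀²) prior on μ is conjugate. Posterior precision = 1/σ₀² + n/σ²; posterior mean is the precision-weighted average of μ₀ and x̄.
n·x̄ = 10·447.07 = 4470.7.
σ₀² = 103.29² = 10668.8241, σ² = 33.66² = 1132.9956; σ² + n·σ₀² = 1132.9956 + 10·10668.8241 = 107821.2366.
Posterior mean = (μ₀/σ₀² + n·x̄/σ²)/(1/σ₀² + n/σ²) = (σ²·μ₀ + σ₀²·n·x̄)/(σ² + n·σ₀²) = (1132.9956·449.71 + 10668.8241·4470.7)/107821.2366 = 48206631.355146/107821.2366 = 447.0977.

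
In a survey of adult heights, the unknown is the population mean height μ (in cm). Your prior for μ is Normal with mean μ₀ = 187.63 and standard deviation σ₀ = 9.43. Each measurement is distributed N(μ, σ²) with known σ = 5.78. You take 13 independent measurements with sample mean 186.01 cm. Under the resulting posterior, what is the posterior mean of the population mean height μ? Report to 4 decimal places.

186.0555

For Normal data with known variance σ², a Normal(μ₀, σ₀²) prior on μ is conjugate. Posterior precision = 1/σ₀² + n/σ²; posterior mean is the precision-weighted average of μ₀ and x̄.
n·x̄ = 13·186.01 = 2418.13.
σ₀² = 9.43² = 88.9249, σ² = 5.78² = 33.4084; σ² + n·σ₀² = 33.4084 + 13·88.9249 = 1189.4321.
Posterior mean = (μ₀/σ₀² + n·x̄/σ²)/(1/σ₀² + n/σ²) = (σ²·μ₀ + σ₀²·n·x̄)/(σ² + n·σ₀²) = (33.4084·187.63 + 88.9249·2418.13)/1189.4321 = 221300.386529/1189.4321 = 186.0555.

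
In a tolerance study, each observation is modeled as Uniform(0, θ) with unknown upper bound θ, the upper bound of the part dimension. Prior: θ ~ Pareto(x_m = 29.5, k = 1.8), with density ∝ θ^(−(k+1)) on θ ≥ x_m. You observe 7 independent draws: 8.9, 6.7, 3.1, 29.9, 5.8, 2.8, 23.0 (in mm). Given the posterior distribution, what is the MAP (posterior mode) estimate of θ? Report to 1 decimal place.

29.9

A Pareto(scale x_m, shape k) prior on the upper bound θ of Uniform(0, θ) is conjugate: posterior is Pareto(max(x_m, max xᵢ), k + n).
Sample maximum = 29.9; prior scale x_m = 29.5 → posterior scale = max = 29.9.
Posterior shape = 1.8 + 7 = 8.8.
The Pareto density is decreasing on [x_m, ∞), so the mode is x_m = 29.9.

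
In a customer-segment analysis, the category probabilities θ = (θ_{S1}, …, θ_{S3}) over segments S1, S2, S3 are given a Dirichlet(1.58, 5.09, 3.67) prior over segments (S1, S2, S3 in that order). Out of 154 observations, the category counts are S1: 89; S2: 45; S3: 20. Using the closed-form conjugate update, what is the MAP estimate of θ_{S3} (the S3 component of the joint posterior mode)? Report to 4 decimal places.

The Dirichlet prior is conjugate to the Multinomial likelihood: each posterior αⱼ = prior αⱼ + observed count nⱼ.
Posterior concentration: (90.58, 50.09, 23.67), total = 164.34.
Joint mode component: (α_{S3}−1)/(Σα−K) = 22.67/161.34 = 0.1405.

0.1405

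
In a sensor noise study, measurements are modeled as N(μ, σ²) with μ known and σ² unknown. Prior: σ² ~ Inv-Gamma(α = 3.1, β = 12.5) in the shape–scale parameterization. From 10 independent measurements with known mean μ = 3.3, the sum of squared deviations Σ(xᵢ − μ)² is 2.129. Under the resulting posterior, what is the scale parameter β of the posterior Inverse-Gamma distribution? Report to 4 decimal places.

13.5645

With known mean μ and an Inverse-Gamma(α, β) prior on σ², the Normal likelihood is conjugate: posterior is Inv-Gamma(α + n/2, β + Σ(xᵢ−μ)²/2).
Posterior: Inv-Gamma(3.1 + 10/2, 12.5 + 2.129/2) = Inv-Gamma(8.10, 13.5645).
Posterior β = 13.5645.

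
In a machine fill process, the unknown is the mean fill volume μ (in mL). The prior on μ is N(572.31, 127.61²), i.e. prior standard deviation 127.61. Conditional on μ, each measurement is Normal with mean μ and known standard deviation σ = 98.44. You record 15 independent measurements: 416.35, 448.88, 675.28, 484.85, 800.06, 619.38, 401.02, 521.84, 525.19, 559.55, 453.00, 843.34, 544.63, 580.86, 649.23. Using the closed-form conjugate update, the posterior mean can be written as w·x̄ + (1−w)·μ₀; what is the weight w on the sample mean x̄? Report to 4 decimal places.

For Normal data with known variance σ², a Normal(μ₀, σ₀²) prior on μ is conjugate. Posterior precision = 1/σ₀² + n/σ²; posterior mean is the precision-weighted average of μ₀ and x̄.
σ₀² = 127.61² = 16284.3121, σ² = 98.44² = 9690.4336. Prior precision 1/σ₀² = 1/16284.3121; data precision n/σ² = 15/9690.4336.
w = (n/σ²)/(1/σ₀² + n/σ²) = n·σ₀²/(σ² + n·σ₀²) = 15·16284.3121/(9690.4336 + 15·16284.3121) = 244264.6815/253955.1151 = 0.9618.

0.9618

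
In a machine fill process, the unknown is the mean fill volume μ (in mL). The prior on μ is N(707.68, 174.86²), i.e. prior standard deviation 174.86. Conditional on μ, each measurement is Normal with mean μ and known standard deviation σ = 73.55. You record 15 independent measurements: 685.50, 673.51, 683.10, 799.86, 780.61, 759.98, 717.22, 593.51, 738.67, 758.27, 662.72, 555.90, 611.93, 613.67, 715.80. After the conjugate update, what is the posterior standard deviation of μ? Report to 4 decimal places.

18.8795

For Normal data with known variance σ², a Normal(μ₀, σ₀²) prior on μ is conjugate. Posterior precision = 1/σ₀² + n/σ²; posterior mean is the precision-weighted average of μ₀ and x̄.
σ₀² = 174.86² = 30576.0196, σ² = 73.55² = 5409.6025; σ² + n·σ₀² = 5409.6025 + 15·30576.0196 = 464049.8965.
Posterior precision = 1/σ₀² + n/σ² = 1/30576.0196 + 15/5409.6025 = (σ² + n·σ₀²)/(σ₀²σ²) = 464049.8965/(30576.0196·5409.6025); posterior variance σₙ² = σ₀²σ²/(σ² + n·σ₀²) = 30576.0196·5409.6025/464049.8965 = 356.436050.
Posterior SD = √σₙ² = √(30576.0196·5409.6025/464049.8965) = 18.8795.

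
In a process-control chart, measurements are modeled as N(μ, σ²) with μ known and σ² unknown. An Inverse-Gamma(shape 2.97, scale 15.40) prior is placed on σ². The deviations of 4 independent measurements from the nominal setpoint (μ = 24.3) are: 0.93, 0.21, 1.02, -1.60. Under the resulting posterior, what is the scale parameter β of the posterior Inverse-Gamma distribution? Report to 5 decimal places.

17.65470

With known mean μ and an Inverse-Gamma(α, β) prior on σ², the Normal likelihood is conjugate: posterior is Inv-Gamma(α + n/2, β + Σ(xᵢ−μ)²/2).
Σ(xᵢ−μ)² = (0.93)² + (0.21)² + (1.02)² + (-1.60)² = 4.5094.
Posterior: Inv-Gamma(2.97 + 4/2, 15.40 + 4.5094/2) = Inv-Gamma(4.97, 17.65470).
Posterior β = 17.65470.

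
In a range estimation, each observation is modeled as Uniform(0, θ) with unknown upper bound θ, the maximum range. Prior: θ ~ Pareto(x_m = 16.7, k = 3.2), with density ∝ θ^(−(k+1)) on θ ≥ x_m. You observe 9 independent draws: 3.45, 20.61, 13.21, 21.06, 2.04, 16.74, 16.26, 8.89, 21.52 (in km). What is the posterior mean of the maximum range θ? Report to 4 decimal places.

23.4414

A Pareto(scale x_m, shape k) prior on the upper bound θ of Uniform(0, θ) is conjugate: posterior is Pareto(max(x_m, max xᵢ), k + n).
Sample maximum = 21.52; prior scale x_m = 16.7 → posterior scale = max = 21.52.
Posterior shape = 3.2 + 9 = 12.2.
E[θ|data] = k·x_m/(k−1) = 12.2·21.52/11.2 = 23.4414.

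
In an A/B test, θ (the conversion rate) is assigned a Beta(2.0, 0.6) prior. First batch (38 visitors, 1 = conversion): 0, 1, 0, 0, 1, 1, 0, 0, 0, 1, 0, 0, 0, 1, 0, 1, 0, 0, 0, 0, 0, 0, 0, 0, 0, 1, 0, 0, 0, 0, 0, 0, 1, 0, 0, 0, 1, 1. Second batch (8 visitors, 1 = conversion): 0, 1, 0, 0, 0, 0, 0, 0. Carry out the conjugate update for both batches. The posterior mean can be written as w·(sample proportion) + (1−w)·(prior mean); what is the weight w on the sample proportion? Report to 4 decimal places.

0.9465

The Beta prior is conjugate to a Binomial/Bernoulli likelihood; the update adds successes to α and failures to β.
Total number of visitors: n = 38 + 8 = 46.
Posterior mean = (α₀+k)/(α₀+β₀+n) = [n/(α₀+β₀+n)]·(k/n) + [(α₀+β₀)/(α₀+β₀+n)]·α₀/(α₀+β₀), so only n and the prior enter the weight.
The weight on the data is w = n/(α₀+β₀+n) = 46/(2.0+0.6+46) = 46/48.6 = 0.9465.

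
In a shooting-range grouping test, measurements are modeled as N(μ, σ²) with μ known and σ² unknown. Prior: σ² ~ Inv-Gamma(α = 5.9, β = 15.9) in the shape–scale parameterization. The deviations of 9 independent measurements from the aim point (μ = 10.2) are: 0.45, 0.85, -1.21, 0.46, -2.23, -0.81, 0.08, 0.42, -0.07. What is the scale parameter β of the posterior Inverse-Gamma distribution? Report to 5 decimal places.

20.10870

With known mean μ and an Inverse-Gamma(α, β) prior on σ², the Normal likelihood is conjugate: posterior is Inv-Gamma(α + n/2, β + Σ(xᵢ−μ)²/2).
Σ(xᵢ−μ)² = (0.45)² + (0.85)² + (-1.21)² + (0.46)² + (-2.23)² + (-0.81)² + (0.08)² + (0.42)² + (-0.07)² = 8.4174.
Posterior: Inv-Gamma(5.9 + 9/2, 15.9 + 8.4174/2) = Inv-Gamma(10.40, 20.10870).
Posterior β = 20.10870.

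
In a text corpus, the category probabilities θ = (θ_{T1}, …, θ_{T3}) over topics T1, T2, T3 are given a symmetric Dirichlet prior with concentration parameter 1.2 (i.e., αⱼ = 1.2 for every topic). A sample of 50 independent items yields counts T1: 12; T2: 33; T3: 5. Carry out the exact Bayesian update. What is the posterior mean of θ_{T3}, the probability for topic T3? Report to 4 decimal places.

0.1157

The Dirichlet prior is conjugate to the Multinomial likelihood: each posterior αⱼ = prior αⱼ + observed count nⱼ.
Posterior concentration: (13.2, 34.2, 6.2), total = 53.6.
E[θ_{T3}|data] = α_{T3}/Σα = 6.2/53.6 = 0.1157.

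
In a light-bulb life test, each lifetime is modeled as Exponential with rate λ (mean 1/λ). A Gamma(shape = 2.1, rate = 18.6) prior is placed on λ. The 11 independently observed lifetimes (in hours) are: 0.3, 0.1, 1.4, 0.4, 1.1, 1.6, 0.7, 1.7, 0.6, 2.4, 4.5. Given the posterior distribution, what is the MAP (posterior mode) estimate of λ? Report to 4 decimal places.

0.3623

With a Gamma(shape α, rate β) prior on the exponential rate λ, the posterior after n observations with total T = Σxᵢ is Gamma(α+n, β+T).
Sum of observations T = 14.8 hours; n = 11.
Posterior: Gamma(2.1+11, 18.6+14.8) = Gamma(13.1, 33.4).
Mode = (α−1)/β = 0.3623.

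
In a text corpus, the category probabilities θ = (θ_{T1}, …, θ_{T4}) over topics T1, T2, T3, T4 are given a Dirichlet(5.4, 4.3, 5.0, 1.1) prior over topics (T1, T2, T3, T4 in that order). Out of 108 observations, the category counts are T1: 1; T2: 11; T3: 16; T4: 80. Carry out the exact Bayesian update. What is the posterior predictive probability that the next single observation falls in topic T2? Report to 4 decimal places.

The Dirichlet prior is conjugate to the Multinomial likelihood: each posterior αⱼ = prior αⱼ + observed count nⱼ.
Posterior concentration: (6.4, 15.3, 21.0, 81.1), total = 123.8.
P(next = T2 | data) = α_{T2}/Σα = 0.1236.

0.1236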